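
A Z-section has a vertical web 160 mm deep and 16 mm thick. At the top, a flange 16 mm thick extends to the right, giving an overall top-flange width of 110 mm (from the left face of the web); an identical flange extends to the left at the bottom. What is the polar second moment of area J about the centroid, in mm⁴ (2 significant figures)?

Break the section into simple shapes (no overlaps), measuring from the bottom-left corner of the bounding box.
Web: 16 × 160, A = 2 560 mm², y = 80 mm, Ī = 5 461 333 mm⁴.
Top flange (beyond web): 94 × 16, A = 1 504 mm², y = 152 mm, Ī = 32 085 mm⁴.
Bottom flange (beyond web): 94 × 16, A = 1 504 mm², y = 8 mm, Ī = 32 085 mm⁴.
Centroid: ȳ = ΣA·y / ΣA = 80 mm.
Transfer each piece to the centroidal x-axis using Ī + A·d² with d = y − 80:
  web: d = 0 mm → contributes +5 461 333 mm⁴
  top flange (beyond web): d = 72 mm → contributes +7 828 821 mm⁴
  bottom flange (beyond web): d = -72 mm → contributes +7 828 821 mm⁴
Total I = 21 118 976 mm⁴.
For the y-axis: x̄ = 102 mm.
Repeating about the centroidal y-axis gives I_y = 11 368 704 mm⁴.
Polar second moment: J = I_x + I_y = 32 487 680 mm⁴.

J ≈ 3.2 × 10⁷ mm⁴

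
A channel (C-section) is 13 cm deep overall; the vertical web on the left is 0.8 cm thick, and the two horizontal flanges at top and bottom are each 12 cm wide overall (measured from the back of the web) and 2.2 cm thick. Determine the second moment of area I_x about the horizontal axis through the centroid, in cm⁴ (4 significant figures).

Split into non-overlapping primitives; take the origin at the lower-left of the bounding box.
Web: 0.8 × 13, A = 10.4 cm², y = 6.5 cm, Ī = 146.467 cm⁴.
Top flange (beyond web): 11.2 × 2.2, A = 24.64 cm², y = 11.9 cm, Ī = 9.93813 cm⁴.
Bottom flange (beyond web): 11.2 × 2.2, A = 24.64 cm², y = 1.1 cm, Ī = 9.93813 cm⁴.
By symmetry the centroid is at mid-height, ȳ = 6.5 cm.
Transfer each piece to the horizontal axis through the centroid using Ī + A·d² with d = y − 6.5:
  web: d = 0 cm → contributes +146.467 cm⁴
  top flange (beyond web): d = 5.4 cm → contributes +728.441 cm⁴
  bottom flange (beyond web): d = -5.4 cm → contributes +728.441 cm⁴
Total I = 1603.35 cm⁴.

I_x ≈ 1603 cm⁴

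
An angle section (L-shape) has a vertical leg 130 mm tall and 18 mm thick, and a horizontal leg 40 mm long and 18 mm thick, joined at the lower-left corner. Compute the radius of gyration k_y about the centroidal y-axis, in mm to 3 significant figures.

Break the section into simple shapes (no overlaps), measuring from the bottom-left corner of the bounding box.
Vertical leg: 18 × 130, A = 2 340 mm², x = 9 mm, Ī = 63 180 mm⁴.
Horizontal leg (remainder): 22 × 18, A = 396 mm², x = 29 mm, Ī = 15 972 mm⁴.
Centroid: x̄ = ΣA·x / ΣA = 11.895 mm.
Transfer each piece to the centroidal y-axis using Ī + A·d² with d = x − 11.895:
  vertical leg: d = -2.8947 mm → contributes +82 788 mm⁴
  horizontal leg (remainder): d = 17.105 mm → contributes +131 838 mm⁴
Total I = 214 626 mm⁴.
Radius of gyration: k = √(I/A) = √(214 626 / 2 736) = 8.8569 mm.

k_y ≈ 8.86 mm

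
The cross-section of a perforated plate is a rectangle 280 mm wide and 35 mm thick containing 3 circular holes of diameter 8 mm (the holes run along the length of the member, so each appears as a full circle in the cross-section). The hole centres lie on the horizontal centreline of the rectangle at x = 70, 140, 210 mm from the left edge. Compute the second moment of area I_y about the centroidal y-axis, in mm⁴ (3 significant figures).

Treat the section as a set of non-overlapping primitives; coordinates are from the bounding-box lower-left.
Plate: 280 × 35, A = 9 800 mm², x = 140 mm, Ī = 64 026 667 mm⁴.
Hole 1 (subtracted): ⌀8, A = 50.265 mm², x = 70 mm, Ī = 201.06 mm⁴.
Hole 2 (subtracted): ⌀8, A = 50.265 mm², x = 140 mm, Ī = 201.06 mm⁴.
Hole 3 (subtracted): ⌀8, A = 50.265 mm², x = 210 mm, Ī = 201.06 mm⁴.
By symmetry the centroid is at mid-width, x̄ = 140 mm.
Transfer each piece to the centroidal y-axis using Ī + A·d² with d = x − 140:
  plate: d = 0 mm → contributes +64 026 667 mm⁴
  hole 1: d = -70 mm → contributes −246 502 mm⁴
  hole 2: d = 0 mm → contributes −201.06 mm⁴
  hole 3: d = 70 mm → contributes −246 502 mm⁴
Total I = 63 533 462 mm⁴.

I_y ≈ 6.35 × 10⁷ mm⁴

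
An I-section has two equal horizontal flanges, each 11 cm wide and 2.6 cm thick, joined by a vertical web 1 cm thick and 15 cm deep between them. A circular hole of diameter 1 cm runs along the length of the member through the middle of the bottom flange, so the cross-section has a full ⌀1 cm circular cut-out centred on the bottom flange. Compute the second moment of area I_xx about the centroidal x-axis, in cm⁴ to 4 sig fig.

Decompose the section into non-overlapping parts with the origin at the bottom-left of its bounding rectangle.
Bottom flange: 11 × 2.6, A = 28.6 cm², y = 1.3 cm, Ī = 16.1113 cm⁴.
Web: 1 × 15, A = 15 cm², y = 10.1 cm, Ī = 281.25 cm⁴.
Top flange: 11 × 2.6, A = 28.6 cm², y = 18.9 cm, Ī = 16.1113 cm⁴.
Hole (subtracted): ⌀1, A = 0.785398 cm², y = 1.3 cm, Ī = 0.0490874 cm⁴.
Centroid: ȳ = ΣA·y / ΣA = 10.1968 cm.
Transfer each piece to the centroidal x-axis using Ī + A·d² with d = y − 10.1968:
  bottom flange: d = -8.89678 cm → contributes +2279.88 cm⁴
  web: d = -0.09678 cm → contributes +281.39 cm⁴
  top flange: d = 8.70322 cm → contributes +2182.45 cm⁴
  hole: d = -8.89678 cm → contributes −62.2155 cm⁴
Total I = 4681.5 cm⁴.

I_xx ≈ 4682 cm⁴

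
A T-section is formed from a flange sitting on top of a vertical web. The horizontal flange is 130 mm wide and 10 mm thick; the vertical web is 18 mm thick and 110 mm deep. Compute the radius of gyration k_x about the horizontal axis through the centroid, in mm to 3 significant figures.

Decompose the section into non-overlapping parts with the origin at the bottom-left of its bounding rectangle.
Flange: 130 × 10, A = 1 300 mm², y = 115 mm, Ī = 10 833 mm⁴.
Web: 18 × 110, A = 1 980 mm², y = 55 mm, Ī = 1 996 500 mm⁴.
Centroid: ȳ = ΣA·y / ΣA = 78.78 mm.
Transfer each piece to the horizontal axis through the centroid using Ī + A·d² with d = y − 78.78:
  flange: d = 36.22 mm → contributes +1 716 242 mm⁴
  web: d = -23.78 mm → contributes +3 116 213 mm⁴
Total I = 4 832 455 mm⁴.
Radius of gyration: k = √(I/A) = √(4 832 455 / 3 280) = 38.384 mm.

k_x ≈ 38.4 mm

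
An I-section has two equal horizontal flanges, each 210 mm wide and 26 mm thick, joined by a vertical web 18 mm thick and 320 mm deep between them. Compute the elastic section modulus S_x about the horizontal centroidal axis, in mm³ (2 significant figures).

S_x ≈ 2.0 × 10⁶ mm³

Treat the section as a set of non-overlapping primitives; coordinates are from the bounding-box lower-left.
Bottom flange: 210 × 26, A = 5 460 mm², y = 13 mm, Ī = 307 580 mm⁴.
Web: 18 × 320, A = 5 760 mm², y = 186 mm, Ī = 49 152 000 mm⁴.
Top flange: 210 × 26, A = 5 460 mm², y = 359 mm, Ī = 307 580 mm⁴.
By symmetry the centroid is at mid-height, ȳ = 186 mm.
Transfer each piece to the horizontal centroidal axis using Ī + A·d² with d = y − 186:
  bottom flange: d = -173 mm → contributes +163 719 920 mm⁴
  web: d = 0 mm → contributes +49 152 000 mm⁴
  top flange: d = 173 mm → contributes +163 719 920 mm⁴
Total I = 376 591 840 mm⁴.
Extreme fibre distance c = 186 mm; S = I/c = 2 024 687 mm³.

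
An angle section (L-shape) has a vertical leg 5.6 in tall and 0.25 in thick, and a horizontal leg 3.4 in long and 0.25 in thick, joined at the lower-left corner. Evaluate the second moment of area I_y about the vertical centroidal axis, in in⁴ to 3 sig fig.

I_y ≈ 2.12 in⁴

Decompose the section into non-overlapping parts with the origin at the bottom-left of its bounding rectangle.
Vertical leg: 0.25 × 5.6, A = 1.4 in², x = 0.125 in, Ī = 0.0072917 in⁴.
Horizontal leg (remainder): 3.15 × 0.25, A = 0.7875 in², x = 1.825 in, Ī = 0.65116 in⁴.
Centroid: x̄ = ΣA·x / ΣA = 0.737 in.
Transfer each piece to the vertical centroidal axis using Ī + A·d² with d = x − 0.737:
  vertical leg: d = -0.612 in → contributes +0.53165 in⁴
  horizontal leg (remainder): d = 1.088 in → contributes +1.5834 in⁴
Total I = 2.115 in⁴.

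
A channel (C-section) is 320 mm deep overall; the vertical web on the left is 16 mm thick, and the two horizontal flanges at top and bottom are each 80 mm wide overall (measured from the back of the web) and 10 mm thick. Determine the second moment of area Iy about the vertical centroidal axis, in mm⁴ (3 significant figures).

Iy ≈ 2.18 × 10⁶ mm⁴

Split into non-overlapping primitives; take the origin at the lower-left of the bounding box.
Web: 16 × 320, A = 5 120 mm², x = 8 mm, Ī = 109 227 mm⁴.
Top flange (beyond web): 64 × 10, A = 640 mm², x = 48 mm, Ī = 218 453 mm⁴.
Bottom flange (beyond web): 64 × 10, A = 640 mm², x = 48 mm, Ī = 218 453 mm⁴.
Centroid: x̄ = ΣA·x / ΣA = 16 mm.
Transfer each piece to the vertical centroidal axis using Ī + A·d² with d = x − 16:
  web: d = -8 mm → contributes +436 907 mm⁴
  top flange (beyond web): d = 32 mm → contributes +873 813 mm⁴
  bottom flange (beyond web): d = 32 mm → contributes +873 813 mm⁴
Total I = 2 184 533 mm⁴.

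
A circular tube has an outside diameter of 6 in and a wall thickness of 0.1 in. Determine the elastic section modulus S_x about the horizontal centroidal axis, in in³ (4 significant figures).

S_x ≈ 2.689 in³

Decompose the section into non-overlapping parts with the origin at the bottom-left of its bounding rectangle.
Outer circle: ⌀6, A = 28.2743 in², y = 3 in, Ī = 63.6173 in⁴.
Bore (subtracted): ⌀5.8, A = 26.4208 in², y = 3 in, Ī = 55.5497 in⁴.
By symmetry the centroid is at mid-height, ȳ = 3 in.
All pieces are centred on the horizontal centroidal axis, so I = ΣĪ (holes subtracted) = 8.06753 in⁴.
Extreme fibre distance c = 3 in; S = I/c = 2.68918 in³.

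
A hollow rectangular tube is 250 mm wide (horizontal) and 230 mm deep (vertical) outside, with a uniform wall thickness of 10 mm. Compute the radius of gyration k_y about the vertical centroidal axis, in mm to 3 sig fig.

Treat the section as a set of non-overlapping primitives; coordinates are from the bounding-box lower-left.
Outer rectangle: 250 × 230, A = 57 500 mm², x = 125 mm, Ī = 299 479 167 mm⁴.
Inner void (subtracted): 230 × 210, A = 48 300 mm², x = 125 mm, Ī = 212 922 500 mm⁴.
By symmetry the centroid is at mid-width, x̄ = 125 mm.
All pieces are centred on the vertical centroidal axis, so I = ΣĪ (holes subtracted) = 86 556 667 mm⁴.
Radius of gyration: k = √(I/A) = √(86 556 667 / 9 200) = 96.997 mm.

k_y ≈ 97.0 mm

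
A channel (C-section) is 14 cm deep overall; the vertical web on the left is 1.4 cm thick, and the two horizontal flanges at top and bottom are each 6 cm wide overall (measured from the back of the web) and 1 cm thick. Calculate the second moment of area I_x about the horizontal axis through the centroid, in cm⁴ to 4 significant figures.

I_x ≈ 709.6 cm⁴

Decompose the section into non-overlapping parts with the origin at the bottom-left of its bounding rectangle.
Web: 1.4 × 14, A = 19.6 cm², y = 7 cm, Ī = 320.133 cm⁴.
Top flange (beyond web): 4.6 × 1, A = 4.6 cm², y = 13.5 cm, Ī = 0.383333 cm⁴.
Bottom flange (beyond web): 4.6 × 1, A = 4.6 cm², y = 0.5 cm, Ī = 0.383333 cm⁴.
By symmetry the centroid is at mid-height, ȳ = 7 cm.
Transfer each piece to the horizontal axis through the centroid using Ī + A·d² with d = y − 7:
  web: d = 0 cm → contributes +320.133 cm⁴
  top flange (beyond web): d = 6.5 cm → contributes +194.733 cm⁴
  bottom flange (beyond web): d = -6.5 cm → contributes +194.733 cm⁴
Total I = 709.6 cm⁴.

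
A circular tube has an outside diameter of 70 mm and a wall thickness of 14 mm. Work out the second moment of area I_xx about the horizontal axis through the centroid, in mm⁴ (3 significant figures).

I_xx ≈ 1.03 × 10⁶ mm⁴

Break the section into simple shapes (no overlaps), measuring from the bottom-left corner of the bounding box.
Outer circle: ⌀70, A = 3848.5 mm², y = 35 mm, Ī = 1 178 588 mm⁴.
Bore (subtracted): ⌀42, A = 1385.4 mm², y = 35 mm, Ī = 152 745 mm⁴.
By symmetry the centroid is at mid-height, ȳ = 35 mm.
All pieces are centred on the horizontal axis through the centroid, so I = ΣĪ (holes subtracted) = 1 025 843 mm⁴.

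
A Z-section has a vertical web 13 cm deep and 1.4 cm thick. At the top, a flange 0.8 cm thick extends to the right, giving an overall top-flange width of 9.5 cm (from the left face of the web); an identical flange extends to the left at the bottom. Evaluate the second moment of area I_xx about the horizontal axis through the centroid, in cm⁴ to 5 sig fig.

I_xx ≈ 739.25 cm⁴

Decompose the section into non-overlapping parts with the origin at the bottom-left of its bounding rectangle.
Web: 1.4 × 13, A = 18.2 cm², y = 6.5 cm, Ī = 256.3167 cm⁴.
Top flange (beyond web): 8.1 × 0.8, A = 6.48 cm², y = 12.6 cm, Ī = 0.3456 cm⁴.
Bottom flange (beyond web): 8.1 × 0.8, A = 6.48 cm², y = 0.4 cm, Ī = 0.3456 cm⁴.
Centroid: ȳ = ΣA·y / ΣA = 6.5 cm.
Transfer each piece to the horizontal axis through the centroid using Ī + A·d² with d = y − 6.5:
  web: d = 0 cm → contributes +256.3167 cm⁴
  top flange (beyond web): d = 6.1 cm → contributes +241.4664 cm⁴
  bottom flange (beyond web): d = -6.1 cm → contributes +241.4664 cm⁴
Total I = 739.2495 cm⁴.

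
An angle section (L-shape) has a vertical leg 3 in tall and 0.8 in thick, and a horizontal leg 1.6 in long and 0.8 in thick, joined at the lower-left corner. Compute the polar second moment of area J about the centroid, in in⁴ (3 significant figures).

Decompose the section into non-overlapping parts with the origin at the bottom-left of its bounding rectangle.
Vertical leg: 0.8 × 3, A = 2.4 in², y = 1.5 in, Ī = 1.8 in⁴.
Horizontal leg (remainder): 0.8 × 0.8, A = 0.64 in², y = 0.4 in, Ī = 0.034133 in⁴.
Centroid: ȳ = ΣA·y / ΣA = 1.2684 in.
Transfer each piece to the centroidal x-axis using Ī + A·d² with d = y − 1.2684:
  vertical leg: d = 0.23158 in → contributes +1.9287 in⁴
  horizontal leg (remainder): d = -0.86842 in → contributes +0.51679 in⁴
Total I = 2.4455 in⁴.
For the y-axis: x̄ = 0.56842 in.
Repeating about the centroidal y-axis gives I_y = 0.4855 in⁴.
Polar second moment: J = I_x + I_y = 2.931 in⁴.

J ≈ 2.93 in⁴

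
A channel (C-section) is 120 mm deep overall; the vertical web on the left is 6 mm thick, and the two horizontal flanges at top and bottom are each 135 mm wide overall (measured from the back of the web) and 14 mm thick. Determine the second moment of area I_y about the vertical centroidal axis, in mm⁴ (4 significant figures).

I_y ≈ 7.746 × 10⁶ mm⁴

Treat the section as a set of non-overlapping primitives; coordinates are from the bounding-box lower-left.
Web: 6 × 120, A = 720 mm², x = 3 mm, Ī = 2 160 mm⁴.
Top flange (beyond web): 129 × 14, A = 1 806 mm², x = 70.5 mm, Ī = 2 504 471 mm⁴.
Bottom flange (beyond web): 129 × 14, A = 1 806 mm², x = 70.5 mm, Ī = 2 504 471 mm⁴.
Centroid: x̄ = ΣA·x / ΣA = 59.2812 mm.
Transfer each piece to the vertical centroidal axis using Ī + A·d² with d = x − 59.2812:
  web: d = -56.2812 mm → contributes +2 282 810 mm⁴
  top flange (beyond web): d = 11.2188 mm → contributes +2 731 778 mm⁴
  bottom flange (beyond web): d = 11.2188 mm → contributes +2 731 778 mm⁴
Total I = 7 746 366 mm⁴.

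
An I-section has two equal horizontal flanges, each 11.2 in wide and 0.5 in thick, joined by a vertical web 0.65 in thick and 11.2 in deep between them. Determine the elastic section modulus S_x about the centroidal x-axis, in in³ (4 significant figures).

Split into non-overlapping primitives; take the origin at the lower-left of the bounding box.
Bottom flange: 11.2 × 0.5, A = 5.6 in², y = 0.25 in, Ī = 0.116667 in⁴.
Web: 0.65 × 11.2, A = 7.28 in², y = 6.1 in, Ī = 76.1003 in⁴.
Top flange: 11.2 × 0.5, A = 5.6 in², y = 11.95 in, Ī = 0.116667 in⁴.
By symmetry the centroid is at mid-height, ȳ = 6.1 in.
Transfer each piece to the centroidal x-axis using Ī + A·d² with d = y − 6.1:
  bottom flange: d = -5.85 in → contributes +191.763 in⁴
  web: d = 0 in → contributes +76.1003 in⁴
  top flange: d = 5.85 in → contributes +191.763 in⁴
Total I = 459.626 in⁴.
Extreme fibre distance c = 6.1 in; S = I/c = 75.3485 in³.

S_x ≈ 75.35 in³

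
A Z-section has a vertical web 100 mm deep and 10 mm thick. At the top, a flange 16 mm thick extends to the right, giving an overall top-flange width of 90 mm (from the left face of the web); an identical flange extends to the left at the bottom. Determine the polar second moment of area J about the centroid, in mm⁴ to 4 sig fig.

Break the section into simple shapes (no overlaps), measuring from the bottom-left corner of the bounding box.
Web: 10 × 100, A = 1 000 mm², y = 50 mm, Ī = 833 333 mm⁴.
Top flange (beyond web): 80 × 16, A = 1 280 mm², y = 92 mm, Ī = 27306.7 mm⁴.
Bottom flange (beyond web): 80 × 16, A = 1 280 mm², y = 8 mm, Ī = 27306.7 mm⁴.
Centroid: ȳ = ΣA·y / ΣA = 50 mm.
Transfer each piece to the centroidal x-axis using Ī + A·d² with d = y − 50:
  web: d = 0 mm → contributes +833 333 mm⁴
  top flange (beyond web): d = 42 mm → contributes +2 285 227 mm⁴
  bottom flange (beyond web): d = -42 mm → contributes +2 285 227 mm⁴
Total I = 5 403 787 mm⁴.
For the y-axis: x̄ = 85 mm.
Repeating about the centroidal y-axis gives I_y = 6 557 667 mm⁴.
Polar second moment: J = I_x + I_y = 11 961 453 mm⁴.

J ≈ 1.196 × 10⁷ mm⁴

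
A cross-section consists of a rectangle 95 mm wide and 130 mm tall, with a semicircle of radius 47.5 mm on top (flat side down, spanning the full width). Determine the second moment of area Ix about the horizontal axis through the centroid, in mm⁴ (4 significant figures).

Ix ≈ 3.792 × 10⁷ mm⁴

Split into non-overlapping primitives; take the origin at the lower-left of the bounding box.
Rectangular body: 95 × 130, A = 12 350 mm², y = 65 mm, Ī = 17 392 917 mm⁴.
Semicircular cap: semicircle r = 47.5, A = 3544.11 mm², y = 150.16 mm, Ī = 558 736 mm⁴.
Centroid: ȳ = ΣA·y / ΣA = 83.9891 mm.
Transfer each piece to the horizontal axis through the centroid using Ī + A·d² with d = y − 83.9891:
  rectangular body: d = -18.9891 mm → contributes +21 846 158 mm⁴
  semicircular cap: d = 66.1705 mm → contributes +16 076 749 mm⁴
Total I = 37 922 907 mm⁴.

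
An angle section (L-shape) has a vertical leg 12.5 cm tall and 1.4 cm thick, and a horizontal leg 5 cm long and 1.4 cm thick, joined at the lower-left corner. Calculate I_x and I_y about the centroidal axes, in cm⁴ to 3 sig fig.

Treat the section as a set of non-overlapping primitives; coordinates are from the bounding-box lower-left.
Vertical leg: 1.4 × 12.5, A = 17.5 cm², y = 6.25 cm, Ī = 227.86 cm⁴.
Horizontal leg (remainder): 3.6 × 1.4, A = 5.04 cm², y = 0.7 cm, Ī = 0.8232 cm⁴.
Centroid: ȳ = ΣA·y / ΣA = 5.009 cm.
Transfer each piece to the centroidal x-axis using Ī + A·d² with d = y − 5.009:
  vertical leg: d = 1.241 cm → contributes +254.82 cm⁴
  horizontal leg (remainder): d = -4.309 cm → contributes +94.404 cm⁴
Total I = 349.22 cm⁴.
For the y-axis: x̄ = 1.259 cm.
Repeating about the centroidal y-axis gives I_y = 32.758 cm⁴.

I_x ≈ 349 cm⁴, I_y ≈ 32.8 cm⁴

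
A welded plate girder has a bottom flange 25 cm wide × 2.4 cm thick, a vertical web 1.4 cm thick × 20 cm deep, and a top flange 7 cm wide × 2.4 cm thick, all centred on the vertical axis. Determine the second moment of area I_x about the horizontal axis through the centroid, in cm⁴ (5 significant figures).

I_x ≈ 8370.2 cm⁴

Split into non-overlapping primitives; take the origin at the lower-left of the bounding box.
Bottom plate: 25 × 2.4, A = 60 cm², y = 1.2 cm, Ī = 28.8 cm⁴.
Web plate: 1.4 × 20, A = 28 cm², y = 12.4 cm, Ī = 933.3333 cm⁴.
Top plate: 7 × 2.4, A = 16.8 cm², y = 23.6 cm, Ī = 8.064 cm⁴.
Centroid: ȳ = ΣA·y / ΣA = 7.783206 cm.
Transfer each piece to the horizontal axis through the centroid using Ī + A·d² with d = y − 7.783206:
  bottom plate: d = -6.583206 cm → contributes +2629.116 cm⁴
  web plate: d = 4.616794 cm → contributes +1530.147 cm⁴
  top plate: d = 15.81679 cm → contributes +4210.936 cm⁴
Total I = 8370.2 cm⁴.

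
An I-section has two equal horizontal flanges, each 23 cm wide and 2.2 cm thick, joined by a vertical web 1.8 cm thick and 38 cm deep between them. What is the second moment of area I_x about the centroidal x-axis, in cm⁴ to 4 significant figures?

Treat the section as a set of non-overlapping primitives; coordinates are from the bounding-box lower-left.
Bottom flange: 23 × 2.2, A = 50.6 cm², y = 1.1 cm, Ī = 20.4087 cm⁴.
Web: 1.8 × 38, A = 68.4 cm², y = 21.2 cm, Ī = 8230.8 cm⁴.
Top flange: 23 × 2.2, A = 50.6 cm², y = 41.3 cm, Ī = 20.4087 cm⁴.
By symmetry the centroid is at mid-height, ȳ = 21.2 cm.
Transfer each piece to the centroidal x-axis using Ī + A·d² with d = y − 21.2:
  bottom flange: d = -20.1 cm → contributes +20463.3 cm⁴
  web: d = 0 cm → contributes +8230.8 cm⁴
  top flange: d = 20.1 cm → contributes +20463.3 cm⁴
Total I = 49157.4 cm⁴.

I_x ≈ 4.916 × 10⁴ cm⁴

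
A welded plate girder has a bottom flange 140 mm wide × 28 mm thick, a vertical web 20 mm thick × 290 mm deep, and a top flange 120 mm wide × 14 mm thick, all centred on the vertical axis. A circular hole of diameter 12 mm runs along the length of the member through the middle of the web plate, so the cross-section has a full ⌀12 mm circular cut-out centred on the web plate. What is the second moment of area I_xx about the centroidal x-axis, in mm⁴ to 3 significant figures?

I_xx ≈ 1.67 × 10⁸ mm⁴

Decompose the section into non-overlapping parts with the origin at the bottom-left of its bounding rectangle.
Bottom plate: 140 × 28, A = 3 920 mm², y = 14 mm, Ī = 256 107 mm⁴.
Web plate: 20 × 290, A = 5 800 mm², y = 173 mm, Ī = 40 648 333 mm⁴.
Top plate: 120 × 14, A = 1 680 mm², y = 325 mm, Ī = 27 440 mm⁴.
Hole (subtracted): ⌀12, A = 113.1 mm², y = 173 mm, Ī = 1017.9 mm⁴.
Centroid: ȳ = ΣA·y / ΣA = 140.4 mm.
Transfer each piece to the centroidal x-axis using Ī + A·d² with d = y − 140.4:
  bottom plate: d = -126.4 mm → contributes +62 888 690 mm⁴
  web plate: d = 32.597 mm → contributes +46 811 235 mm⁴
  top plate: d = 184.6 mm → contributes +57 275 254 mm⁴
  hole: d = 32.597 mm → contributes −121 192 mm⁴
Total I = 166 853 987 mm⁴.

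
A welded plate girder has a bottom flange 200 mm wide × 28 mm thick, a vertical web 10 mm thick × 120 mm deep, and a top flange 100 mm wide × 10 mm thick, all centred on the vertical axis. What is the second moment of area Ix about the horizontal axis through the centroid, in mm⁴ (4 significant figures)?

Split into non-overlapping primitives; take the origin at the lower-left of the bounding box.
Bottom plate: 200 × 28, A = 5 600 mm², y = 14 mm, Ī = 365 867 mm⁴.
Web plate: 10 × 120, A = 1 200 mm², y = 88 mm, Ī = 1 440 000 mm⁴.
Top plate: 100 × 10, A = 1 000 mm², y = 153 mm, Ī = 8333.33 mm⁴.
Centroid: ȳ = ΣA·y / ΣA = 43.2051 mm.
Transfer each piece to the horizontal axis through the centroid using Ī + A·d² with d = y − 43.2051:
  bottom plate: d = -29.2051 mm → contributes +5 142 328 mm⁴
  web plate: d = 44.7949 mm → contributes +3 847 897 mm⁴
  top plate: d = 109.795 mm → contributes +12 063 247 mm⁴
Total I = 21 053 472 mm⁴.

Ix ≈ 2.105 × 10⁷ mm⁴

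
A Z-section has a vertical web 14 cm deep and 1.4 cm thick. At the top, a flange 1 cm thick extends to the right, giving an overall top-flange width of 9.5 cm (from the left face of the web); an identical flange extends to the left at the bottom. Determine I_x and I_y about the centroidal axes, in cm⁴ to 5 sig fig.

I_x ≈ 1005.9 cm⁴, I_y ≈ 457.29 cm⁴

Treat the section as a set of non-overlapping primitives; coordinates are from the bounding-box lower-left.
Web: 1.4 × 14, A = 19.6 cm², y = 7 cm, Ī = 320.1333 cm⁴.
Top flange (beyond web): 8.1 × 1, A = 8.1 cm², y = 13.5 cm, Ī = 0.675 cm⁴.
Bottom flange (beyond web): 8.1 × 1, A = 8.1 cm², y = 0.5 cm, Ī = 0.675 cm⁴.
Centroid: ȳ = ΣA·y / ΣA = 7 cm.
Transfer each piece to the centroidal x-axis using Ī + A·d² with d = y − 7:
  web: d = 0 cm → contributes +320.1333 cm⁴
  top flange (beyond web): d = 6.5 cm → contributes +342.9 cm⁴
  bottom flange (beyond web): d = -6.5 cm → contributes +342.9 cm⁴
Total I = 1005.933 cm⁴.
For the y-axis: x̄ = 8.8 cm.
Repeating about the centroidal y-axis gives I_y = 457.2873 cm⁴.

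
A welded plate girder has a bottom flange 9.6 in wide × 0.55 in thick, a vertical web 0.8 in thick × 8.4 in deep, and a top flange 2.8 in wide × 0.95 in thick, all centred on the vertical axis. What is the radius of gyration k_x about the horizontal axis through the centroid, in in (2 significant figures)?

k_x ≈ 3.6 in

Split into non-overlapping primitives; take the origin at the lower-left of the bounding box.
Bottom plate: 9.6 × 0.55, A = 5.28 in², y = 0.275 in, Ī = 0.1331 in⁴.
Web plate: 0.8 × 8.4, A = 6.72 in², y = 4.75 in, Ī = 39.51 in⁴.
Top plate: 2.8 × 0.95, A = 2.66 in², y = 9.425 in, Ī = 0.2001 in⁴.
Centroid: ȳ = ΣA·y / ΣA = 3.987 in.
Transfer each piece to the horizontal axis through the centroid using Ī + A·d² with d = y − 3.987:
  bottom plate: d = -3.712 in → contributes +72.87 in⁴
  web plate: d = 0.7635 in → contributes +43.43 in⁴
  top plate: d = 5.438 in → contributes +78.87 in⁴
Total I = 195.2 in⁴.
Radius of gyration: k = √(I/A) = √(195.2 / 14.66) = 3.649 in.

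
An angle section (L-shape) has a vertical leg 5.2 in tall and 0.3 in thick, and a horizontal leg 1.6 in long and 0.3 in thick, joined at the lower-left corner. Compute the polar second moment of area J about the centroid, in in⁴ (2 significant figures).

J ≈ 5.7 in⁴

Split into non-overlapping primitives; take the origin at the lower-left of the bounding box.
Vertical leg: 0.3 × 5.2, A = 1.56 in², y = 2.6 in, Ī = 3.515 in⁴.
Horizontal leg (remainder): 1.3 × 0.3, A = 0.39 in², y = 0.15 in, Ī = 0.002925 in⁴.
Centroid: ȳ = ΣA·y / ΣA = 2.11 in.
Transfer each piece to the centroidal x-axis using Ī + A·d² with d = y − 2.11:
  vertical leg: d = 0.49 in → contributes +3.89 in⁴
  horizontal leg (remainder): d = -1.96 in → contributes +1.501 in⁴
Total I = 5.391 in⁴.
For the y-axis: x̄ = 0.31 in.
Repeating about the centroidal y-axis gives I_y = 0.2663 in⁴.
Polar second moment: J = I_x + I_y = 5.657 in⁴.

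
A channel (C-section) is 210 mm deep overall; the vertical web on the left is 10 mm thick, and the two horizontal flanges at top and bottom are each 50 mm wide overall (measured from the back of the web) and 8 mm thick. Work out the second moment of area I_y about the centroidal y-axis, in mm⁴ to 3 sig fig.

I_y ≈ 4.09 × 10⁵ mm⁴

Split into non-overlapping primitives; take the origin at the lower-left of the bounding box.
Web: 10 × 210, A = 2 100 mm², x = 5 mm, Ī = 17 500 mm⁴.
Top flange (beyond web): 40 × 8, A = 320 mm², x = 30 mm, Ī = 42 667 mm⁴.
Bottom flange (beyond web): 40 × 8, A = 320 mm², x = 30 mm, Ī = 42 667 mm⁴.
Centroid: x̄ = ΣA·x / ΣA = 10.839 mm.
Transfer each piece to the centroidal y-axis using Ī + A·d² with d = x − 10.839:
  web: d = -5.8394 mm → contributes +89 107 mm⁴
  top flange (beyond web): d = 19.161 mm → contributes +160 148 mm⁴
  bottom flange (beyond web): d = 19.161 mm → contributes +160 148 mm⁴
Total I = 409 403 mm⁴.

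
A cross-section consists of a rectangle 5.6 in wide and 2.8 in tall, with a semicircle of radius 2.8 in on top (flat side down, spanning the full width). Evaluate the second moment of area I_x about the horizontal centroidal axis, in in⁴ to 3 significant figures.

I_x ≈ 63.2 in⁴

Treat the section as a set of non-overlapping primitives; coordinates are from the bounding-box lower-left.
Rectangular body: 5.6 × 2.8, A = 15.68 in², y = 1.4 in, Ī = 10.244 in⁴.
Semicircular cap: semicircle r = 2.8, A = 12.315 in², y = 3.9884 in, Ī = 6.7463 in⁴.
Centroid: ȳ = ΣA·y / ΣA = 2.5386 in.
Transfer each piece to the horizontal centroidal axis using Ī + A·d² with d = y − 2.5386:
  rectangular body: d = -1.1386 in → contributes +30.573 in⁴
  semicircular cap: d = 1.4497 in → contributes +32.629 in⁴
Total I = 63.202 in⁴.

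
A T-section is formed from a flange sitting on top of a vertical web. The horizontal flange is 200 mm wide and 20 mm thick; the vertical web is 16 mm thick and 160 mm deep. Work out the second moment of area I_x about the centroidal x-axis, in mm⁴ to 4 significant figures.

I_x ≈ 1.824 × 10⁷ mm⁴

Split into non-overlapping primitives; take the origin at the lower-left of the bounding box.
Flange: 200 × 20, A = 4 000 mm², y = 170 mm, Ī = 133 333 mm⁴.
Web: 16 × 160, A = 2 560 mm², y = 80 mm, Ī = 5 461 333 mm⁴.
Centroid: ȳ = ΣA·y / ΣA = 134.878 mm.
Transfer each piece to the centroidal x-axis using Ī + A·d² with d = y − 134.878:
  flange: d = 35.122 mm → contributes +5 067 539 mm⁴
  web: d = -54.878 mm → contributes +13 171 030 mm⁴
Total I = 18 238 569 mm⁴.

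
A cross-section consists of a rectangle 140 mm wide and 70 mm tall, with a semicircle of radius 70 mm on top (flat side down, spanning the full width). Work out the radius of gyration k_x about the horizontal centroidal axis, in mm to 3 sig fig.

k_x ≈ 37.6 mm

Treat the section as a set of non-overlapping primitives; coordinates are from the bounding-box lower-left.
Rectangular body: 140 × 70, A = 9 800 mm², y = 35 mm, Ī = 4 001 667 mm⁴.
Semicircular cap: semicircle r = 70, A = 7696.9 mm², y = 99.709 mm, Ī = 2 635 265 mm⁴.
Centroid: ȳ = ΣA·y / ΣA = 63.466 mm.
Transfer each piece to the horizontal centroidal axis using Ī + A·d² with d = y − 63.466:
  rectangular body: d = -28.466 mm → contributes +11 942 462 mm⁴
  semicircular cap: d = 36.243 mm → contributes +12 745 799 mm⁴
Total I = 24 688 262 mm⁴.
Radius of gyration: k = √(I/A) = √(24 688 262 / 17 497) = 37.563 mm.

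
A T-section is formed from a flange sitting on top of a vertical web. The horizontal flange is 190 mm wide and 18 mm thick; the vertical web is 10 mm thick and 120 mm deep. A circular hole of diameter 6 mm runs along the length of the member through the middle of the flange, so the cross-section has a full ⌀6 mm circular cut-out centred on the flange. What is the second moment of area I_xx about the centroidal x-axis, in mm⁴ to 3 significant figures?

I_xx ≈ 5.75 × 10⁶ mm⁴

Decompose the section into non-overlapping parts with the origin at the bottom-left of its bounding rectangle.
Flange: 190 × 18, A = 3 420 mm², y = 129 mm, Ī = 92 340 mm⁴.
Web: 10 × 120, A = 1 200 mm², y = 60 mm, Ī = 1 440 000 mm⁴.
Hole (subtracted): ⌀6, A = 28.274 mm², y = 129 mm, Ī = 63.617 mm⁴.
Centroid: ȳ = ΣA·y / ΣA = 110.97 mm.
Transfer each piece to the centroidal x-axis using Ī + A·d² with d = y − 110.97:
  flange: d = 18.032 mm → contributes +1 204 417 mm⁴
  web: d = -50.968 mm → contributes +4 557 231 mm⁴
  hole: d = 18.032 mm → contributes −9257.5 mm⁴
Total I = 5 752 391 mm⁴.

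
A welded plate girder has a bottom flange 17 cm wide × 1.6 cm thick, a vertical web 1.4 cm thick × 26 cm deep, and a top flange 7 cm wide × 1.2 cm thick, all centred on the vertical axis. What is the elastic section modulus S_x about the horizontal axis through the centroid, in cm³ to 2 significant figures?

S_x ≈ 440 cm³

Treat the section as a set of non-overlapping primitives; coordinates are from the bounding-box lower-left.
Bottom plate: 17 × 1.6, A = 27.2 cm², y = 0.8 cm, Ī = 5.803 cm⁴.
Web plate: 1.4 × 26, A = 36.4 cm², y = 14.6 cm, Ī = 2 051 cm⁴.
Top plate: 7 × 1.2, A = 8.4 cm², y = 28.2 cm, Ī = 1.008 cm⁴.
Centroid: ȳ = ΣA·y / ΣA = 10.97 cm.
Transfer each piece to the horizontal axis through the centroid using Ī + A·d² with d = y − 10.97:
  bottom plate: d = -10.17 cm → contributes +2 821 cm⁴
  web plate: d = 3.627 cm → contributes +2 529 cm⁴
  top plate: d = 17.23 cm → contributes +2 494 cm⁴
Total I = 7 844 cm⁴.
Extreme fibre distance c = 17.83 cm; S = I/c = 440 cm³.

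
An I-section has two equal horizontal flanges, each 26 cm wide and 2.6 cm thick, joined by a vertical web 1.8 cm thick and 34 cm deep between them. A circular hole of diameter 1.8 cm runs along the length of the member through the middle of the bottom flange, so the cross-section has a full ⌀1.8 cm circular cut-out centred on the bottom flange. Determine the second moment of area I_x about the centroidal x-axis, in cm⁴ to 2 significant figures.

I_x ≈ 5.0 × 10⁴ cm⁴

Decompose the section into non-overlapping parts with the origin at the bottom-left of its bounding rectangle.
Bottom flange: 26 × 2.6, A = 67.6 cm², y = 1.3 cm, Ī = 38.08 cm⁴.
Web: 1.8 × 34, A = 61.2 cm², y = 19.6 cm, Ī = 5 896 cm⁴.
Top flange: 26 × 2.6, A = 67.6 cm², y = 37.9 cm, Ī = 38.08 cm⁴.
Hole (subtracted): ⌀1.8, A = 2.545 cm², y = 1.3 cm, Ī = 0.5153 cm⁴.
Centroid: ȳ = ΣA·y / ΣA = 19.84 cm.
Transfer each piece to the centroidal x-axis using Ī + A·d² with d = y − 19.84:
  bottom flange: d = -18.54 cm → contributes +23 275 cm⁴
  web: d = -0.2402 cm → contributes +5 899 cm⁴
  top flange: d = 18.06 cm → contributes +22 086 cm⁴
  hole: d = -18.54 cm → contributes −875.2 cm⁴
Total I = 50 385 cm⁴.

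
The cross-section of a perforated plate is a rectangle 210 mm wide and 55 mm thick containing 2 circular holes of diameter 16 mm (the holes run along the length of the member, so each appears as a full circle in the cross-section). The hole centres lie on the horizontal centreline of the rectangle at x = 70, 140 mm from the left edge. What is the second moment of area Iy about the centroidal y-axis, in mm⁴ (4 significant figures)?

Iy ≈ 4.195 × 10⁷ mm⁴

Break the section into simple shapes (no overlaps), measuring from the bottom-left corner of the bounding box.
Plate: 210 × 55, A = 11 550 mm², x = 105 mm, Ī = 42 446 250 mm⁴.
Hole 1 (subtracted): ⌀16, A = 201.062 mm², x = 70 mm, Ī = 3216.99 mm⁴.
Hole 2 (subtracted): ⌀16, A = 201.062 mm², x = 140 mm, Ī = 3216.99 mm⁴.
By symmetry the centroid is at mid-width, x̄ = 105 mm.
Transfer each piece to the centroidal y-axis using Ī + A·d² with d = x − 105:
  plate: d = 0 mm → contributes +42 446 250 mm⁴
  hole 1: d = -35 mm → contributes −249 518 mm⁴
  hole 2: d = 35 mm → contributes −249 518 mm⁴
Total I = 41 947 214 mm⁴.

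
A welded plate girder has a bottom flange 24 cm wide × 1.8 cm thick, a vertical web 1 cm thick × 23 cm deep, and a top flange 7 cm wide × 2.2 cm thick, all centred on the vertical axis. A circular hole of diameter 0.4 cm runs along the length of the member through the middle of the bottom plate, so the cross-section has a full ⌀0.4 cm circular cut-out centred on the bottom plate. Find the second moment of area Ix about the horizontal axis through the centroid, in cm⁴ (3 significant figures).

Ix ≈ 8680 cm⁴

Split into non-overlapping primitives; take the origin at the lower-left of the bounding box.
Bottom plate: 24 × 1.8, A = 43.2 cm², y = 0.9 cm, Ī = 11.664 cm⁴.
Web plate: 1 × 23, A = 23 cm², y = 13.3 cm, Ī = 1013.9 cm⁴.
Top plate: 7 × 2.2, A = 15.4 cm², y = 25.9 cm, Ī = 6.2113 cm⁴.
Hole (subtracted): ⌀0.4, A = 0.12566 cm², y = 0.9 cm, Ī = 0.0012566 cm⁴.
Centroid: ȳ = ΣA·y / ΣA = 9.1259 cm.
Transfer each piece to the horizontal axis through the centroid using Ī + A·d² with d = y − 9.1259:
  bottom plate: d = -8.2259 cm → contributes +2934.8 cm⁴
  web plate: d = 4.1741 cm → contributes +1414.6 cm⁴
  top plate: d = 16.774 cm → contributes +4339.3 cm⁴
  hole: d = -8.2259 cm → contributes −8.5044 cm⁴
Total I = 8680.3 cm⁴.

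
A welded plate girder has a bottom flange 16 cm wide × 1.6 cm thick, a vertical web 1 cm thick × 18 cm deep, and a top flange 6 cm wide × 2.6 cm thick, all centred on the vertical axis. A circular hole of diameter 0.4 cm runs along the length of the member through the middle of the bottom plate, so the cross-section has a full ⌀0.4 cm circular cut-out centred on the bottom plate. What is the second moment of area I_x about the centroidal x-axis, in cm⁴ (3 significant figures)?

I_x ≈ 4470 cm⁴

Break the section into simple shapes (no overlaps), measuring from the bottom-left corner of the bounding box.
Bottom plate: 16 × 1.6, A = 25.6 cm², y = 0.8 cm, Ī = 5.4613 cm⁴.
Web plate: 1 × 18, A = 18 cm², y = 10.6 cm, Ī = 486 cm⁴.
Top plate: 6 × 2.6, A = 15.6 cm², y = 20.9 cm, Ī = 8.788 cm⁴.
Hole (subtracted): ⌀0.4, A = 0.12566 cm², y = 0.8 cm, Ī = 0.0012566 cm⁴.
Centroid: ȳ = ΣA·y / ΣA = 9.094 cm.
Transfer each piece to the centroidal x-axis using Ī + A·d² with d = y − 9.094:
  bottom plate: d = -8.294 cm → contributes +1766.5 cm⁴
  web plate: d = 1.506 cm → contributes +526.83 cm⁴
  top plate: d = 11.806 cm → contributes +2183.2 cm⁴
  hole: d = -8.294 cm → contributes −8.6456 cm⁴
Total I = 4467.8 cm⁴.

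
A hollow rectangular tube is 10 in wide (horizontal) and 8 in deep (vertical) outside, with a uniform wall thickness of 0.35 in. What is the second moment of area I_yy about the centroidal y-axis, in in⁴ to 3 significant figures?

Break the section into simple shapes (no overlaps), measuring from the bottom-left corner of the bounding box.
Outer rectangle: 10 × 8, A = 80 in², x = 5 in, Ī = 666.67 in⁴.
Inner void (subtracted): 9.3 × 7.3, A = 67.89 in², x = 5 in, Ī = 489.32 in⁴.
By symmetry the centroid is at mid-width, x̄ = 5 in.
All pieces are centred on the centroidal y-axis, so I = ΣĪ (holes subtracted) = 177.35 in⁴.

I_yy ≈ 177 in⁴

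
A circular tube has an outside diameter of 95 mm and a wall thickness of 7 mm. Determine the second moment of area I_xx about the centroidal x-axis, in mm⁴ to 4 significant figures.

I_xx ≈ 1.885 × 10⁶ mm⁴

Split into non-overlapping primitives; take the origin at the lower-left of the bounding box.
Outer circle: ⌀95, A = 7088.22 mm², y = 47.5 mm, Ī = 3 998 198 mm⁴.
Bore (subtracted): ⌀81, A = 5 153 mm², y = 47.5 mm, Ī = 2 113 051 mm⁴.
By symmetry the centroid is at mid-height, ȳ = 47.5 mm.
All pieces are centred on the centroidal x-axis, so I = ΣĪ (holes subtracted) = 1 885 147 mm⁴.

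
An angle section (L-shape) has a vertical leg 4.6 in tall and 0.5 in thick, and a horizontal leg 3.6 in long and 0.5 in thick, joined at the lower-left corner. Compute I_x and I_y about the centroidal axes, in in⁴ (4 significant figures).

Split into non-overlapping primitives; take the origin at the lower-left of the bounding box.
Vertical leg: 0.5 × 4.6, A = 2.3 in², y = 2.3 in, Ī = 4.05567 in⁴.
Horizontal leg (remainder): 3.1 × 0.5, A = 1.55 in², y = 0.25 in, Ī = 0.0322917 in⁴.
Centroid: ȳ = ΣA·y / ΣA = 1.47468 in.
Transfer each piece to the centroidal x-axis using Ī + A·d² with d = y − 1.47468:
  vertical leg: d = 0.825325 in → contributes +5.62234 in⁴
  horizontal leg (remainder): d = -1.22468 in → contributes +2.35703 in⁴
Total I = 7.97936 in⁴.
For the y-axis: x̄ = 0.974675 in.
Repeating about the centroidal y-axis gives I_y = 4.28936 in⁴.

I_x ≈ 7.979 in⁴, I_y ≈ 4.289 in⁴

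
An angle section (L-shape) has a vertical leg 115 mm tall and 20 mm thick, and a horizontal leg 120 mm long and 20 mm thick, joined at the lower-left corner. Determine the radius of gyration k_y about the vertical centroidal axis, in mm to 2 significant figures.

Split into non-overlapping primitives; take the origin at the lower-left of the bounding box.
Vertical leg: 20 × 115, A = 2 300 mm², x = 10 mm, Ī = 76 667 mm⁴.
Horizontal leg (remainder): 100 × 20, A = 2 000 mm², x = 70 mm, Ī = 1 666 667 mm⁴.
Centroid: x̄ = ΣA·x / ΣA = 37.91 mm.
Transfer each piece to the vertical centroidal axis using Ī + A·d² with d = x − 37.91:
  vertical leg: d = -27.91 mm → contributes +1 867 905 mm⁴
  horizontal leg (remainder): d = 32.09 mm → contributes +3 726 591 mm⁴
Total I = 5 594 496 mm⁴.
Radius of gyration: k = √(I/A) = √(5 594 496 / 4 300) = 36.07 mm.

k_y ≈ 36 mm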